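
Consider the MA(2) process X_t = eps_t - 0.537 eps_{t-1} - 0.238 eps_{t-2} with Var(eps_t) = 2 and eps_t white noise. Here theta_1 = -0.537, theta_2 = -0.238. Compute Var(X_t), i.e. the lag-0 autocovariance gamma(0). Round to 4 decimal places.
\gamma(0) = 2.6900

For an MA(q) process X_t = eps_t + sum_i theta_i eps_{t-i} with
Var(eps_t) = sigma^2, the variance is
  gamma(0) = sigma^2 * (1 + sum_i theta_i^2).
  sum_i theta_i^2 = (-0.537)^2 + (-0.238)^2 = 0.288369 + 0.056644 = 0.345013.
  gamma(0) = 2 * (1 + 0.345013) = 2 * 1.345013 = 2.690026, which rounds to 2.6900.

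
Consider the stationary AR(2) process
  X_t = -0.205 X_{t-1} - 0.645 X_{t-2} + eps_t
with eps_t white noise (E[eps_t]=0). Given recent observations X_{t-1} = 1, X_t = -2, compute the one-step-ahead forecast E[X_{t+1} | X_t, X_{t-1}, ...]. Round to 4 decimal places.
E[X_{t+1} \mid \mathcal F_t] = -0.2350

For an AR(p) model X_t = c + sum_i phi_i X_{t-i} + eps_t, the
one-step-ahead conditional mean is
  E[X_{t+1} | X_t, ...] = c + sum_i phi_i X_{t+1-i}.
Substitute known values:
  E[X_{t+1} | ...] = (-0.205) * (-2) + (-0.645) * (1)
                   = -0.2350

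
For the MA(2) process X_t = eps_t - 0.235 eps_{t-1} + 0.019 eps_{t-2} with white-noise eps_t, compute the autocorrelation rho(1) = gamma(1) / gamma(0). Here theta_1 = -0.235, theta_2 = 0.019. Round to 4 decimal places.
\rho(1) = -0.2269

For an MA(q) process with theta_0 = 1, the autocovariance is
  gamma(k) = sigma^2 * sum_{i=0..q-k} theta_i * theta_{i+k},
and rho(k) = gamma(k) / gamma(0). Sigma^2 cancels.
  numerator   = (1)*(-0.235) + (-0.235)*(0.019) = -0.239465.
  denominator = (1)^2 + (-0.235)^2 + (0.019)^2 = 1.055586.
  rho(1) = -0.239465 / 1.055586 = -0.2269.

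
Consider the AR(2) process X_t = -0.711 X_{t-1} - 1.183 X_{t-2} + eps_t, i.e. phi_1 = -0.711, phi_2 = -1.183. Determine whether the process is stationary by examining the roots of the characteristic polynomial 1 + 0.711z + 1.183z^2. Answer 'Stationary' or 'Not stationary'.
\text{Not stationary}

The AR(p) characteristic polynomial is P(z) = 1 + 0.711z + 1.183z^2.
Stationarity requires all roots to lie outside the unit circle, i.e. |z| > 1 for every root.
Set 1 + (0.711) z + (1.183) z^2 = 0, i.e. a z^2 + b z + c = 0 with a = 1.183, b = 0.711, c = 1.
Discriminant D = b^2 - 4ac = (0.711)^2 - 4*(1.183)*1 = 0.505521 - (4.732) = -4.226479.
D < 0, so the roots are the complex-conjugate pair z = (-b +/- i sqrt(-D)) / (2a) = -0.3005 +/- 0.8689i.
For a conjugate pair |z|^2 = z * conj(z) = (product of roots) = c/a = 1/(1.183) = 0.845309, so |z| = sqrt(0.845309) = 0.9194 for both roots.
Moduli of all roots: 0.9194, 0.9194.
All moduli strictly greater than 1? No.
Verdict: Not stationary.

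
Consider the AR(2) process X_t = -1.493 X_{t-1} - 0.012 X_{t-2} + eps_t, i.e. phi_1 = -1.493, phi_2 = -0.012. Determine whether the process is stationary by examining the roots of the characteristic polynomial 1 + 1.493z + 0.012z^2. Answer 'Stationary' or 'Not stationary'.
\text{Not stationary}

The AR(p) characteristic polynomial is P(z) = 1 + 1.493z + 0.012z^2.
Stationarity requires all roots to lie outside the unit circle, i.e. |z| > 1 for every root.
Set 1 + (1.493) z + (0.012) z^2 = 0, i.e. a z^2 + b z + c = 0 with a = 0.012, b = 1.493, c = 1.
Discriminant D = b^2 - 4ac = (1.493)^2 - 4*(0.012)*1 = 2.229049 - (0.048) = 2.181049.
D >= 0, so the roots are real: z = (-b +/- sqrt(D)) / (2a) = (-1.493 +/- 1.476837) / (0.024).
  z_1 = (-1.493 + 1.476837) / (0.024) = -0.6734,   |z_1| = 0.6734.
  z_2 = (-1.493 - 1.476837) / (0.024) = -123.7432,   |z_2| = 123.7432.
Moduli of all roots: 0.6734, 123.7432.
All moduli strictly greater than 1? No.
Verdict: Not stationary.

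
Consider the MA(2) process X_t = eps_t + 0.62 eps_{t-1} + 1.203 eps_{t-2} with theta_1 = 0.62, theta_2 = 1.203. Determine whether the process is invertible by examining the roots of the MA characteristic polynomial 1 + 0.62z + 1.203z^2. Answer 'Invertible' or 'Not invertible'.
\text{Not invertible}

The MA(q) characteristic polynomial is P(z) = 1 + 0.62z + 1.203z^2.
Invertibility requires all roots to lie outside the unit circle, i.e. |z| > 1 for every root.
Set 1 + (0.62) z + (1.203) z^2 = 0, i.e. a z^2 + b z + c = 0 with a = 1.203, b = 0.62, c = 1.
Discriminant D = b^2 - 4ac = (0.62)^2 - 4*(1.203)*1 = 0.3844 - (4.812) = -4.4276.
D < 0, so the roots are the complex-conjugate pair z = (-b +/- i sqrt(-D)) / (2a) = -0.2577 +/- 0.8746i.
For a conjugate pair |z|^2 = z * conj(z) = (product of roots) = c/a = 1/(1.203) = 0.831255, so |z| = sqrt(0.831255) = 0.9117 for both roots.
Moduli of all roots: 0.9117, 0.9117.
All moduli strictly greater than 1? No.
Verdict: Not invertible.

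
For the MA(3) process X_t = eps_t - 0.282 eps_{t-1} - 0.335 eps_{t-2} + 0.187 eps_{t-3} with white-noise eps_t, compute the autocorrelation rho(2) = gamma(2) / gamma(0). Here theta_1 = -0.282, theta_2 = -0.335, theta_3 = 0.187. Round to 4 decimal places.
\rho(2) = -0.3161

For an MA(q) process with theta_0 = 1, the autocovariance is
  gamma(k) = sigma^2 * sum_{i=0..q-k} theta_i * theta_{i+k},
and rho(k) = gamma(k) / gamma(0). Sigma^2 cancels.
  numerator   = (1)*(-0.335) + (-0.282)*(0.187) = -0.387734.
  denominator = (1)^2 + (-0.282)^2 + (-0.335)^2 + (0.187)^2 = 1.226718.
  rho(2) = -0.387734 / 1.226718 = -0.3161.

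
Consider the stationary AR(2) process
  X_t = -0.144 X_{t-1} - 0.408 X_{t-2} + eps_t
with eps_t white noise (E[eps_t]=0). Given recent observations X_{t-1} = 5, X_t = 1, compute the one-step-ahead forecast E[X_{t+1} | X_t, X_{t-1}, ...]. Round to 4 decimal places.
E[X_{t+1} \mid \mathcal F_t] = -2.1840

For an AR(p) model X_t = c + sum_i phi_i X_{t-i} + eps_t, the
one-step-ahead conditional mean is
  E[X_{t+1} | X_t, ...] = c + sum_i phi_i X_{t+1-i}.
Substitute known values:
  E[X_{t+1} | ...] = (-0.144) * (1) + (-0.408) * (5)
                   = -2.1840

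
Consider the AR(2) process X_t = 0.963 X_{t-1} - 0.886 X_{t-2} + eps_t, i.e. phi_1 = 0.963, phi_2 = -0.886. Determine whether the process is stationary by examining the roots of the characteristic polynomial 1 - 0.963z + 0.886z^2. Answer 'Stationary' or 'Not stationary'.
\text{Stationary}

The AR(p) characteristic polynomial is P(z) = 1 - 0.963z + 0.886z^2.
Stationarity requires all roots to lie outside the unit circle, i.e. |z| > 1 for every root.
Set 1 + (-0.963) z + (0.886) z^2 = 0, i.e. a z^2 + b z + c = 0 with a = 0.886, b = -0.963, c = 1.
Discriminant D = b^2 - 4ac = (-0.963)^2 - 4*(0.886)*1 = 0.927369 - (3.544) = -2.616631.
D < 0, so the roots are the complex-conjugate pair z = (-b +/- i sqrt(-D)) / (2a) = 0.5435 +/- 0.9129i.
For a conjugate pair |z|^2 = z * conj(z) = (product of roots) = c/a = 1/(0.886) = 1.128668, so |z| = sqrt(1.128668) = 1.0624 for both roots.
Moduli of all roots: 1.0624, 1.0624.
All moduli strictly greater than 1? Yes.
Verdict: Stationary.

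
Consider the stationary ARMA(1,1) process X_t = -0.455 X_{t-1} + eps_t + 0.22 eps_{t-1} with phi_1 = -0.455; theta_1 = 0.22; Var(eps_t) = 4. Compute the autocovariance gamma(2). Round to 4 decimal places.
\gamma(2) = 0.4854

Multiply the model equation by X_{t-k} and take expectations. With theta_0 = psi_0 = 1 and psi_j the MA(infinity) weights, this gives
  gamma(k) - sum_i phi_i gamma(k-i) = c_k,
  c_k = sigma^2 * sum_{j=k..q} theta_j psi_{j-k}   (c_k = 0 for k > q),
using gamma(-m) = gamma(m).
psi-weights needed (psi_j = theta_j + sum_i phi_i psi_{j-i}):
  psi_1 = theta_1 + phi_1 = 0.22 + (-0.455) = -0.235
Right-hand sides:
  c_0 = sigma^2 (1 + theta_1 psi_1) = 4 * (1 + (0.22)(-0.235)) = 4 * 0.9483 = 3.7932
  c_1 = sigma^2 theta_1 = 4 * (0.22) = 0.88
  c_2 = 0
Equations for k = 0 and k = 1 (AR order 1):
  gamma(0) = phi_1 gamma(1) + c_0
  gamma(1) = phi_1 gamma(0) + c_1
Substituting the second into the first: gamma(0) (1 - phi_1^2) = c_0 + phi_1 c_1, so
  gamma(0) = (c_0 + phi_1 c_1) / (1 - phi_1^2) = (3.7932 + (-0.455)(0.88)) / (1 - (-0.455)^2) = 3.3928 / 0.792975 = 4.278571.
  gamma(1) = phi_1 gamma(0) + c_1 = (-0.455)(4.278571) + (0.88) = -1.06675.
For k = 2 (> q): gamma(2) = phi_1 gamma(1) = (-0.455)(-1.06675) = 0.485371.
Therefore gamma(2) = 0.4854 (to 4 decimal places).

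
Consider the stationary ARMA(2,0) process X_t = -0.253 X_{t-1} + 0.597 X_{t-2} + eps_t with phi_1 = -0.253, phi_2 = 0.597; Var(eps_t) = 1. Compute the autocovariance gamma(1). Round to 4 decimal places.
\gamma(1) = -1.6100

Multiply the model equation by X_{t-k} and take expectations. With theta_0 = psi_0 = 1 and psi_j the MA(infinity) weights, this gives
  gamma(k) - sum_i phi_i gamma(k-i) = c_k,
  c_k = sigma^2 * sum_{j=k..q} theta_j psi_{j-k}   (c_k = 0 for k > q),
using gamma(-m) = gamma(m).
Pure AR (q = 0): c_0 = sigma^2 = 1, c_k = 0 for k >= 1.
Equations for k = 0, 1, 2 (AR order 2, c_2 = 0):
  (E0) gamma(0) = phi_1 gamma(1) + phi_2 gamma(2) + c_0
  (E1) gamma(1) = phi_1 gamma(0) + phi_2 gamma(1) + c_1
  (E2) gamma(2) = phi_1 gamma(1) + phi_2 gamma(0)
From (E1): gamma(1) = A gamma(0) + B with
  A = phi_1 / (1 - phi_2) = -0.253 / 0.403 = -0.627792,   B = c_1 / (1 - phi_2) = 0 / 0.403 = 0.
Insert (E2) into (E0): gamma(0) (1 - phi_2^2) = phi_1 (1 + phi_2) gamma(1) + c_0.
  phi_1 (1 + phi_2) = (-0.253)(1.597) = -0.404041,   1 - phi_2^2 = 0.643591.
Replace gamma(1) by A gamma(0) + B and collect gamma(0):
  gamma(0) [0.643591 - (-0.404041)(-0.627792)] = c_0 = 1
  gamma(0) * 0.389937 = 1
  gamma(0) = 1 / 0.389937 = 2.564514.
  gamma(1) = A gamma(0) = (-0.627792)(2.564514) = -1.60998.
Therefore gamma(1) = -1.6100 (to 4 decimal places).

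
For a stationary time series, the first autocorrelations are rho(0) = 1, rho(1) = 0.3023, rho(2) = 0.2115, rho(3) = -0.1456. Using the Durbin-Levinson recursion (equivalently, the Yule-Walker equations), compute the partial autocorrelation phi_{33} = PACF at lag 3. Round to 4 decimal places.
\phi_{33} = -0.2700

The PACF at lag k is phi_{kk}, the last component of the solution
to the Yule-Walker system G_k phi = r_k where
  (G_k)_{ij} = rho(|i - j|), (r_k)_i = rho(i), i,j = 1..k.
Equivalently, Durbin-Levinson gives phi_{kk} iteratively:
  phi_{11} = rho(1)
  phi_{kk} = [rho(k) - sum_{j=1..k-1} phi_{k-1,j} rho(k-j)]
            / [1 - sum_{j=1..k-1} phi_{k-1,j} rho(j)],
  phi_{k,j} = phi_{k-1,j} - phi_{kk} phi_{k-1,k-j},  j = 1..k-1.
Step k = 1:
  phi_11 = rho(1) = 0.3023.
Step k = 2:
  phi_22 = [rho(2) - phi_11 rho(1)] / [1 - phi_11 rho(1)] = [0.2115 - (0.3023)(0.3023)] / [1 - (0.3023)(0.3023)]
         = 0.12011471 / 0.90861471 = 0.132195.
  Update: phi_21 = phi_11 - phi_22 phi_11 = 0.3023 - (0.132195)(0.3023) = 0.262337.
Step k = 3:
  phi_33 = [rho(3) - phi_21 rho(2) - phi_22 rho(1)] / [1 - phi_21 rho(1) - phi_22 rho(2)]
    numerator   = -0.1456 - (0.262337)(0.2115) - (0.132195)(0.3023) = -0.24104702
    denominator = 1 - (0.262337)(0.3023) - (0.132195)(0.2115) = 0.89273609
  phi_33 = -0.24104702 / 0.89273609 = -0.27.
Therefore phi_{33} = -0.2700.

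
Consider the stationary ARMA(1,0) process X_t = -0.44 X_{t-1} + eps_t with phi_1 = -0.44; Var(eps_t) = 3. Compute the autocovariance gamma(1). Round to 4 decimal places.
\gamma(1) = -1.6369

Multiply the model equation by X_{t-k} and take expectations. With theta_0 = psi_0 = 1 and psi_j the MA(infinity) weights, this gives
  gamma(k) - sum_i phi_i gamma(k-i) = c_k,
  c_k = sigma^2 * sum_{j=k..q} theta_j psi_{j-k}   (c_k = 0 for k > q),
using gamma(-m) = gamma(m).
Pure AR (q = 0): c_0 = sigma^2 = 3, c_k = 0 for k >= 1.
Equations for k = 0 and k = 1 (AR order 1):
  gamma(0) = phi_1 gamma(1) + c_0
  gamma(1) = phi_1 gamma(0) + c_1
Substituting the second into the first: gamma(0) (1 - phi_1^2) = c_0 + phi_1 c_1, so
  gamma(0) = c_0 / (1 - phi_1^2) = 3 / (1 - (-0.44)^2) = 3 / 0.8064 = 3.720238.
  gamma(1) = phi_1 gamma(0) = (-0.44)(3.720238) = -1.636905.
Therefore gamma(1) = -1.6369 (to 4 decimal places).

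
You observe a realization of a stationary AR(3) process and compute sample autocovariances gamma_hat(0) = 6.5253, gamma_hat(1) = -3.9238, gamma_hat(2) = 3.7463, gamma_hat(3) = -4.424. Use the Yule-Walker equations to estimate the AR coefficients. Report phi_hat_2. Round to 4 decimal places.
\hat\phi_{2} = 0.1580

The Yule-Walker equations for an AR(p) process read, in matrix form,
  Gamma_p phi = r_p,   with   (Gamma_p)_{ij} = gamma(|i - j|),
                       (r_p)_i = gamma(i),   i,j = 1..p.
Substitute the sample gammas (Toeplitz matrix and right-hand side of size 3):
  Gamma_p = [[6.5253, -3.9238, 3.7463], [-3.9238, 6.5253, -3.9238], [3.7463, -3.9238, 6.5253]]
  r_p     = [-3.9238, 3.7463, -4.424]
Written out (R1..R3):
  (R1) 6.5253 phi_1 - 3.9238 phi_2 + 3.7463 phi_3 = -3.9238
  (R2) -3.9238 phi_1 + 6.5253 phi_2 - 3.9238 phi_3 = 3.7463
  (R3) 3.7463 phi_1 - 3.9238 phi_2 + 6.5253 phi_3 = -4.424
Gaussian elimination:
  R2 <- R2 - (-3.9238/6.5253) R1 = R2 - (-0.601321) R1:  4.165837 phi_2 - 1.671071 phi_3 = 1.386837
  R3 <- R3 - (3.7463/6.5253) R1 = R3 - (0.574119) R1:  -1.671071 phi_2 + 4.374477 phi_3 = -2.171271
  R3 <- R3 - (-1.671071/4.165837) R2 = R3 - (-0.401137) R2:  3.704149 phi_3 = -1.61496
Back-substitution:
  phi_hat_3 = -1.61496 / 3.704149 = -0.435987
  phi_hat_2 = (1.386837 - (-1.671071)(-0.435987)) / 4.165837 = 0.158017
  phi_hat_1 = (-3.9238 - (-3.9238)(0.158017) - (3.7463)(-0.435987)) / 6.5253 = -0.255994
So phi_hat = [-0.2560, 0.1580, -0.4360].
Therefore phi_hat_2 = 0.1580.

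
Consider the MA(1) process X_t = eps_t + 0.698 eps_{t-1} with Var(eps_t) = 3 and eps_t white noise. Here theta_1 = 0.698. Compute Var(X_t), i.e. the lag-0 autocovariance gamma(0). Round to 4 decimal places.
\gamma(0) = 4.4616

For an MA(q) process X_t = eps_t + sum_i theta_i eps_{t-i} with
Var(eps_t) = sigma^2, the variance is
  gamma(0) = sigma^2 * (1 + sum_i theta_i^2).
  sum_i theta_i^2 = (0.698)^2 = 0.487204.
  gamma(0) = 3 * (1 + 0.487204) = 3 * 1.487204 = 4.461612, which rounds to 4.4616.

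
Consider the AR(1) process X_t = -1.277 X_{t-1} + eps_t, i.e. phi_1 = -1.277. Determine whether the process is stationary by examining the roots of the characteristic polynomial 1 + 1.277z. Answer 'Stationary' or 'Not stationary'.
\text{Not stationary}

The AR(p) characteristic polynomial is P(z) = 1 + 1.277z.
Stationarity requires all roots to lie outside the unit circle, i.e. |z| > 1 for every root.
This is linear in z: 1 + (1.277) z = 0  =>  z = -1/(1.277) = -0.783085,  |z| = 0.783085.
Moduli of all roots: 0.7831.
All moduli strictly greater than 1? No.
Verdict: Not stationary.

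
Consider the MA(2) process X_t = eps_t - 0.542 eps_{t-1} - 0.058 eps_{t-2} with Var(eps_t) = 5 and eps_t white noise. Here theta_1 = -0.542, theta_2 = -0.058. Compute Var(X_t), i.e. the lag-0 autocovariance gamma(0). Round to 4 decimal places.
\gamma(0) = 6.4856

For an MA(q) process X_t = eps_t + sum_i theta_i eps_{t-i} with
Var(eps_t) = sigma^2, the variance is
  gamma(0) = sigma^2 * (1 + sum_i theta_i^2).
  sum_i theta_i^2 = (-0.542)^2 + (-0.058)^2 = 0.293764 + 0.003364 = 0.297128.
  gamma(0) = 5 * (1 + 0.297128) = 5 * 1.297128 = 6.48564, which rounds to 6.4856.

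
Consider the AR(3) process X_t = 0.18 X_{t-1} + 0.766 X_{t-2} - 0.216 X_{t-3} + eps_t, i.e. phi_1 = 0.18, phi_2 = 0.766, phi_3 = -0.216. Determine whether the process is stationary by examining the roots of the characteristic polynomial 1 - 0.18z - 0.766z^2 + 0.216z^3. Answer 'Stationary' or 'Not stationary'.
\text{Stationary}

The AR(p) characteristic polynomial is P(z) = 1 - 0.18z - 0.766z^2 + 0.216z^3.
Stationarity requires all roots to lie outside the unit circle, i.e. |z| > 1 for every root.
Degree 3: look for a simple real root z0 first, then factor out (1 - z/z0) and solve the remaining quadratic.
Testing z0 = 1.25: P(1.25) = 1 + (-0.18)(1.25) + (-0.766)(1.25)^2 + (0.216)(1.25)^3
  = 1 + (-0.225) + (-1.196875) + (0.421875) = 0.  So z_0 = 1.25 is a root, |z_0| = 1.25.
Divide out the factor (1 - 0.8 z) = (1 - z/z0) (since 1/z0 = 0.8):
  P(z) = (1 - 0.8 z)(1 + (0.62) z + (-0.27) z^2)
  [check: z-coef 0.62 - (0.8) = -0.18; z^2-coef -0.27 - (0.8)(0.62) = -0.766; z^3-coef -(0.8)(-0.27) = 0.216.]
Remaining roots from the quadratic factor 1 + (0.62) z + (-0.27) z^2:
  Set 1 + (0.62) z + (-0.27) z^2 = 0, i.e. a z^2 + b z + c = 0 with a = -0.27, b = 0.62, c = 1.
  Discriminant D = b^2 - 4ac = (0.62)^2 - 4*(-0.27)*1 = 0.3844 - (-1.08) = 1.4644.
  D >= 0, so the roots are real: z = (-b +/- sqrt(D)) / (2a) = (-0.62 +/- 1.210124) / (-0.54).
    z_1 = (-0.62 + 1.210124) / (-0.54) = -1.0928,   |z_1| = 1.0928.
    z_2 = (-0.62 - 1.210124) / (-0.54) = 3.3891,   |z_2| = 3.3891.
Moduli of all roots: 1.2500, 1.0928, 3.3891.
All moduli strictly greater than 1? Yes.
Verdict: Stationary.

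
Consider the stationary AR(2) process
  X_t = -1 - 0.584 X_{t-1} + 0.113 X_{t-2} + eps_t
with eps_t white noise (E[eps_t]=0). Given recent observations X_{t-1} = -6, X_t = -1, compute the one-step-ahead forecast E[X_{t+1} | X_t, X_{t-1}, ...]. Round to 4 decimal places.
E[X_{t+1} \mid \mathcal F_t] = -1.0940

For an AR(p) model X_t = c + sum_i phi_i X_{t-i} + eps_t, the
one-step-ahead conditional mean is
  E[X_{t+1} | X_t, ...] = c + sum_i phi_i X_{t+1-i}.
Substitute known values:
  E[X_{t+1} | ...] = -1 + (-0.584) * (-1) + (0.113) * (-6)
                   = -1.0940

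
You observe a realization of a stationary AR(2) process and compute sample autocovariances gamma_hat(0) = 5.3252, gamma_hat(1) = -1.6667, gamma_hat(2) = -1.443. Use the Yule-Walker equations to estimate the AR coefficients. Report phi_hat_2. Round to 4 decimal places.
\hat\phi_{2} = -0.4090

The Yule-Walker equations for an AR(p) process read, in matrix form,
  Gamma_p phi = r_p,   with   (Gamma_p)_{ij} = gamma(|i - j|),
                       (r_p)_i = gamma(i),   i,j = 1..p.
Substitute the sample gammas (Toeplitz matrix and right-hand side of size 2):
  Gamma_p = [[5.3252, -1.6667], [-1.6667, 5.3252]]
  r_p     = [-1.6667, -1.443]
Written out:
  5.3252 phi_1 - 1.6667 phi_2 = -1.6667
  -1.6667 phi_1 + 5.3252 phi_2 = -1.443
Solve by Cramer's rule:
  det = gamma(0)^2 - gamma(1)^2 = (5.3252)^2 - (-1.6667)^2 = 28.35775504 - 2.77788889 = 25.57986615
  phi_hat_1 = [gamma(1) gamma(0) - gamma(1) gamma(2)] / det = [(-1.6667)(5.3252) - (-1.6667)(-1.443)] / 25.57986615 = -11.28055894 / 25.57986615 = -0.441
  phi_hat_2 = [gamma(0) gamma(2) - gamma(1)^2] / det = [(5.3252)(-1.443) - (-1.6667)^2] / 25.57986615 = -10.46215249 / 25.57986615 = -0.409
So phi_hat = [-0.4410, -0.4090].
Therefore phi_hat_2 = -0.4090.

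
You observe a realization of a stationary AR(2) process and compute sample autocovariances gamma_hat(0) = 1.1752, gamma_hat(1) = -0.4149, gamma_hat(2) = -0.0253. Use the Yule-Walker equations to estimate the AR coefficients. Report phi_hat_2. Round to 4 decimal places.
\hat\phi_{2} = -0.1670

The Yule-Walker equations for an AR(p) process read, in matrix form,
  Gamma_p phi = r_p,   with   (Gamma_p)_{ij} = gamma(|i - j|),
                       (r_p)_i = gamma(i),   i,j = 1..p.
Substitute the sample gammas (Toeplitz matrix and right-hand side of size 2):
  Gamma_p = [[1.1752, -0.4149], [-0.4149, 1.1752]]
  r_p     = [-0.4149, -0.0253]
Written out:
  1.1752 phi_1 - 0.4149 phi_2 = -0.4149
  -0.4149 phi_1 + 1.1752 phi_2 = -0.0253
Solve by Cramer's rule:
  det = gamma(0)^2 - gamma(1)^2 = (1.1752)^2 - (-0.4149)^2 = 1.38109504 - 0.17214201 = 1.20895303
  phi_hat_1 = [gamma(1) gamma(0) - gamma(1) gamma(2)] / det = [(-0.4149)(1.1752) - (-0.4149)(-0.0253)] / 1.20895303 = -0.49808745 / 1.20895303 = -0.412
  phi_hat_2 = [gamma(0) gamma(2) - gamma(1)^2] / det = [(1.1752)(-0.0253) - (-0.4149)^2] / 1.20895303 = -0.20187457 / 1.20895303 = -0.167
So phi_hat = [-0.4120, -0.1670].
Therefore phi_hat_2 = -0.1670.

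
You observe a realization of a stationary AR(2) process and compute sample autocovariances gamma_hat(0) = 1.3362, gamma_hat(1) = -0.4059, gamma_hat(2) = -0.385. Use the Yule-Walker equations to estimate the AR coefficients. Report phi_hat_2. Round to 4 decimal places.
\hat\phi_{2} = -0.4191

The Yule-Walker equations for an AR(p) process read, in matrix form,
  Gamma_p phi = r_p,   with   (Gamma_p)_{ij} = gamma(|i - j|),
                       (r_p)_i = gamma(i),   i,j = 1..p.
Substitute the sample gammas (Toeplitz matrix and right-hand side of size 2):
  Gamma_p = [[1.3362, -0.4059], [-0.4059, 1.3362]]
  r_p     = [-0.4059, -0.385]
Written out:
  1.3362 phi_1 - 0.4059 phi_2 = -0.4059
  -0.4059 phi_1 + 1.3362 phi_2 = -0.385
Solve by Cramer's rule:
  det = gamma(0)^2 - gamma(1)^2 = (1.3362)^2 - (-0.4059)^2 = 1.78543044 - 0.16475481 = 1.62067563
  phi_hat_1 = [gamma(1) gamma(0) - gamma(1) gamma(2)] / det = [(-0.4059)(1.3362) - (-0.4059)(-0.385)] / 1.62067563 = -0.69863508 / 1.62067563 = -0.4311
  phi_hat_2 = [gamma(0) gamma(2) - gamma(1)^2] / det = [(1.3362)(-0.385) - (-0.4059)^2] / 1.62067563 = -0.67919181 / 1.62067563 = -0.4191
So phi_hat = [-0.4311, -0.4191].
Therefore phi_hat_2 = -0.4191.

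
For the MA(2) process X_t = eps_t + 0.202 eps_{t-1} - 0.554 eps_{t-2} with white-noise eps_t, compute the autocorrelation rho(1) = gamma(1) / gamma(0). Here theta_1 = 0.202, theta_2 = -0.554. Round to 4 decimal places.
\rho(1) = 0.0668

For an MA(q) process with theta_0 = 1, the autocovariance is
  gamma(k) = sigma^2 * sum_{i=0..q-k} theta_i * theta_{i+k},
and rho(k) = gamma(k) / gamma(0). Sigma^2 cancels.
  numerator   = (1)*(0.202) + (0.202)*(-0.554) = 0.090092.
  denominator = (1)^2 + (0.202)^2 + (-0.554)^2 = 1.34772.
  rho(1) = 0.090092 / 1.34772 = 0.0668.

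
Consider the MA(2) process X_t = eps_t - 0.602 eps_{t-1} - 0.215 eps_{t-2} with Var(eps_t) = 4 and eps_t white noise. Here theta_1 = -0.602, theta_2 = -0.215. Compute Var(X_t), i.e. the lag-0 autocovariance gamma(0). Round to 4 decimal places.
\gamma(0) = 5.6345

For an MA(q) process X_t = eps_t + sum_i theta_i eps_{t-i} with
Var(eps_t) = sigma^2, the variance is
  gamma(0) = sigma^2 * (1 + sum_i theta_i^2).
  sum_i theta_i^2 = (-0.602)^2 + (-0.215)^2 = 0.362404 + 0.046225 = 0.408629.
  gamma(0) = 4 * (1 + 0.408629) = 4 * 1.408629 = 5.634516, which rounds to 5.6345.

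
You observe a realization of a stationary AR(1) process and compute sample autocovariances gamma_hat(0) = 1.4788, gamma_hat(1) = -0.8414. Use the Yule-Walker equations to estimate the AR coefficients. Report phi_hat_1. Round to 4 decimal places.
\hat\phi_{1} = -0.5690

The Yule-Walker equations for an AR(p) process read, in matrix form,
  Gamma_p phi = r_p,   with   (Gamma_p)_{ij} = gamma(|i - j|),
                       (r_p)_i = gamma(i),   i,j = 1..p.
Substitute the sample gammas (Toeplitz matrix and right-hand side of size 1):
  Gamma_p = [[1.4788]]
  r_p     = [-0.8414]
With p = 1 this is the single equation gamma(0) phi_1 = gamma(1):
  phi_hat_1 = gamma(1) / gamma(0) = -0.8414 / 1.4788 = -0.5690.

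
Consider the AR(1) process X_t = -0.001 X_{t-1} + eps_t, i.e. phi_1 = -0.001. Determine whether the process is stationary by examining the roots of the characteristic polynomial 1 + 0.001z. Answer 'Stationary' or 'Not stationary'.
\text{Stationary}

The AR(p) characteristic polynomial is P(z) = 1 + 0.001z.
Stationarity requires all roots to lie outside the unit circle, i.e. |z| > 1 for every root.
This is linear in z: 1 + (0.001) z = 0  =>  z = -1/(0.001) = -1000,  |z| = 1000.
Moduli of all roots: 1000.0000.
All moduli strictly greater than 1? Yes.
Verdict: Stationary.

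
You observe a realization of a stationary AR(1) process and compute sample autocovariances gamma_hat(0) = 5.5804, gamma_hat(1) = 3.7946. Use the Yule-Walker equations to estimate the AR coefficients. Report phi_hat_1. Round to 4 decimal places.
\hat\phi_{1} = 0.6800

The Yule-Walker equations for an AR(p) process read, in matrix form,
  Gamma_p phi = r_p,   with   (Gamma_p)_{ij} = gamma(|i - j|),
                       (r_p)_i = gamma(i),   i,j = 1..p.
Substitute the sample gammas (Toeplitz matrix and right-hand side of size 1):
  Gamma_p = [[5.5804]]
  r_p     = [3.7946]
With p = 1 this is the single equation gamma(0) phi_1 = gamma(1):
  phi_hat_1 = gamma(1) / gamma(0) = 3.7946 / 5.5804 = 0.6800.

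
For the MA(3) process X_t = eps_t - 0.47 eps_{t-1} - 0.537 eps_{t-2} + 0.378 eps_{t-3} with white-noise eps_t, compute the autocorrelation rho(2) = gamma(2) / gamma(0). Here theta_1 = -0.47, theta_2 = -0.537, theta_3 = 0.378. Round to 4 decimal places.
\rho(2) = -0.4326

For an MA(q) process with theta_0 = 1, the autocovariance is
  gamma(k) = sigma^2 * sum_{i=0..q-k} theta_i * theta_{i+k},
and rho(k) = gamma(k) / gamma(0). Sigma^2 cancels.
  numerator   = (1)*(-0.537) + (-0.47)*(0.378) = -0.71466.
  denominator = (1)^2 + (-0.47)^2 + (-0.537)^2 + (0.378)^2 = 1.652153.
  rho(2) = -0.71466 / 1.652153 = -0.4326.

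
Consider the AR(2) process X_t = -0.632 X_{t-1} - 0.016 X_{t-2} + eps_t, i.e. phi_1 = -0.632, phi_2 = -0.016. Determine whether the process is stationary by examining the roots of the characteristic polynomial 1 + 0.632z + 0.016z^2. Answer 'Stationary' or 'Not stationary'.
\text{Stationary}

The AR(p) characteristic polynomial is P(z) = 1 + 0.632z + 0.016z^2.
Stationarity requires all roots to lie outside the unit circle, i.e. |z| > 1 for every root.
Set 1 + (0.632) z + (0.016) z^2 = 0, i.e. a z^2 + b z + c = 0 with a = 0.016, b = 0.632, c = 1.
Discriminant D = b^2 - 4ac = (0.632)^2 - 4*(0.016)*1 = 0.399424 - (0.064) = 0.335424.
D >= 0, so the roots are real: z = (-b +/- sqrt(D)) / (2a) = (-0.632 +/- 0.579158) / (0.032).
  z_1 = (-0.632 + 0.579158) / (0.032) = -1.6513,   |z_1| = 1.6513.
  z_2 = (-0.632 - 0.579158) / (0.032) = -37.8487,   |z_2| = 37.8487.
Moduli of all roots: 1.6513, 37.8487.
All moduli strictly greater than 1? Yes.
Verdict: Stationary.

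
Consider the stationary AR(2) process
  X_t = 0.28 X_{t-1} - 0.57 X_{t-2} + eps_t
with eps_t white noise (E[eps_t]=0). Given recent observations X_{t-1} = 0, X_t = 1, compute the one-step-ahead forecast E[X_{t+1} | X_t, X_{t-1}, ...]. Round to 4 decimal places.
E[X_{t+1} \mid \mathcal F_t] = 0.2800

For an AR(p) model X_t = c + sum_i phi_i X_{t-i} + eps_t, the
one-step-ahead conditional mean is
  E[X_{t+1} | X_t, ...] = c + sum_i phi_i X_{t+1-i}.
Substitute known values:
  E[X_{t+1} | ...] = (0.28) * (1) + (-0.57) * (0)
                   = 0.2800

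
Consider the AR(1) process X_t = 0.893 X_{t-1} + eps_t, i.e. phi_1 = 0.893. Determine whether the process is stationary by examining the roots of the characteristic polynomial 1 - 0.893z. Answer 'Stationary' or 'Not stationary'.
\text{Stationary}

The AR(p) characteristic polynomial is P(z) = 1 - 0.893z.
Stationarity requires all roots to lie outside the unit circle, i.e. |z| > 1 for every root.
This is linear in z: 1 + (-0.893) z = 0  =>  z = -1/(-0.893) = 1.119821,  |z| = 1.119821.
Moduli of all roots: 1.1198.
All moduli strictly greater than 1? Yes.
Verdict: Stationary.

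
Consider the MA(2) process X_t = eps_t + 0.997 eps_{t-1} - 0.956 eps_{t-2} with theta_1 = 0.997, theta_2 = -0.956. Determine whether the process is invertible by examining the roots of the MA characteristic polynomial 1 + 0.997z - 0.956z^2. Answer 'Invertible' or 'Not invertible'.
\text{Not invertible}

The MA(q) characteristic polynomial is P(z) = 1 + 0.997z - 0.956z^2.
Invertibility requires all roots to lie outside the unit circle, i.e. |z| > 1 for every root.
Set 1 + (0.997) z + (-0.956) z^2 = 0, i.e. a z^2 + b z + c = 0 with a = -0.956, b = 0.997, c = 1.
Discriminant D = b^2 - 4ac = (0.997)^2 - 4*(-0.956)*1 = 0.994009 - (-3.824) = 4.818009.
D >= 0, so the roots are real: z = (-b +/- sqrt(D)) / (2a) = (-0.997 +/- 2.194996) / (-1.912).
  z_1 = (-0.997 + 2.194996) / (-1.912) = -0.6266,   |z_1| = 0.6266.
  z_2 = (-0.997 - 2.194996) / (-1.912) = 1.6695,   |z_2| = 1.6695.
Moduli of all roots: 0.6266, 1.6695.
All moduli strictly greater than 1? No.
Verdict: Not invertible.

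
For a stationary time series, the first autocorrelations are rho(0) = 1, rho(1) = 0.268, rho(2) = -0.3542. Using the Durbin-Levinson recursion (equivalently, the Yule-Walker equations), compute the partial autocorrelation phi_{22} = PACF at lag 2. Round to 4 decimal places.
\phi_{22} = -0.4590

The PACF at lag k is phi_{kk}, the last component of the solution
to the Yule-Walker system G_k phi = r_k where
  (G_k)_{ij} = rho(|i - j|), (r_k)_i = rho(i), i,j = 1..k.
Equivalently, Durbin-Levinson gives phi_{kk} iteratively:
  phi_{11} = rho(1)
  phi_{kk} = [rho(k) - sum_{j=1..k-1} phi_{k-1,j} rho(k-j)]
            / [1 - sum_{j=1..k-1} phi_{k-1,j} rho(j)],
  phi_{k,j} = phi_{k-1,j} - phi_{kk} phi_{k-1,k-j},  j = 1..k-1.
Step k = 1:
  phi_11 = rho(1) = 0.268.
Step k = 2:
  phi_22 = [rho(2) - phi_11 rho(1)] / [1 - phi_11 rho(1)] = [-0.3542 - (0.268)(0.268)] / [1 - (0.268)(0.268)]
         = -0.426024 / 0.928176 = -0.459.
Therefore phi_{22} = -0.4590.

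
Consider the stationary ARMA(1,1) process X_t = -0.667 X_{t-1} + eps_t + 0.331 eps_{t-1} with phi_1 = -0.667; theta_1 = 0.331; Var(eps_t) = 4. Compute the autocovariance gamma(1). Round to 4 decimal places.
\gamma(1) = -1.8866

Multiply the model equation by X_{t-k} and take expectations. With theta_0 = psi_0 = 1 and psi_j the MA(infinity) weights, this gives
  gamma(k) - sum_i phi_i gamma(k-i) = c_k,
  c_k = sigma^2 * sum_{j=k..q} theta_j psi_{j-k}   (c_k = 0 for k > q),
using gamma(-m) = gamma(m).
psi-weights needed (psi_j = theta_j + sum_i phi_i psi_{j-i}):
  psi_1 = theta_1 + phi_1 = 0.331 + (-0.667) = -0.336
Right-hand sides:
  c_0 = sigma^2 (1 + theta_1 psi_1) = 4 * (1 + (0.331)(-0.336)) = 4 * 0.888784 = 3.555136
  c_1 = sigma^2 theta_1 = 4 * (0.331) = 1.324
  c_2 = 0
Equations for k = 0 and k = 1 (AR order 1):
  gamma(0) = phi_1 gamma(1) + c_0
  gamma(1) = phi_1 gamma(0) + c_1
Substituting the second into the first: gamma(0) (1 - phi_1^2) = c_0 + phi_1 c_1, so
  gamma(0) = (c_0 + phi_1 c_1) / (1 - phi_1^2) = (3.555136 + (-0.667)(1.324)) / (1 - (-0.667)^2) = 2.672028 / 0.555111 = 4.813502.
  gamma(1) = phi_1 gamma(0) + c_1 = (-0.667)(4.813502) + (1.324) = -1.886606.
Therefore gamma(1) = -1.8866 (to 4 decimal places).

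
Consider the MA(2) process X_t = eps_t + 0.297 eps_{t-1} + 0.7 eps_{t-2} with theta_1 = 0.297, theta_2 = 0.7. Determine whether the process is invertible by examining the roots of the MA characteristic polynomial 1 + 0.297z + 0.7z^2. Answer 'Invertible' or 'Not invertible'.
\text{Invertible}

The MA(q) characteristic polynomial is P(z) = 1 + 0.297z + 0.7z^2.
Invertibility requires all roots to lie outside the unit circle, i.e. |z| > 1 for every root.
Set 1 + (0.297) z + (0.7) z^2 = 0, i.e. a z^2 + b z + c = 0 with a = 0.7, b = 0.297, c = 1.
Discriminant D = b^2 - 4ac = (0.297)^2 - 4*(0.7)*1 = 0.088209 - (2.8) = -2.711791.
D < 0, so the roots are the complex-conjugate pair z = (-b +/- i sqrt(-D)) / (2a) = -0.2121 +/- 1.1763i.
For a conjugate pair |z|^2 = z * conj(z) = (product of roots) = c/a = 1/(0.7) = 1.428571, so |z| = sqrt(1.428571) = 1.1952 for both roots.
Moduli of all roots: 1.1952, 1.1952.
All moduli strictly greater than 1? Yes.
Verdict: Invertible.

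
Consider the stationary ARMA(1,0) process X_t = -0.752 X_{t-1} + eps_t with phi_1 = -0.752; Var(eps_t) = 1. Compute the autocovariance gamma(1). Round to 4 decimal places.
\gamma(1) = -1.7307

Multiply the model equation by X_{t-k} and take expectations. With theta_0 = psi_0 = 1 and psi_j the MA(infinity) weights, this gives
  gamma(k) - sum_i phi_i gamma(k-i) = c_k,
  c_k = sigma^2 * sum_{j=k..q} theta_j psi_{j-k}   (c_k = 0 for k > q),
using gamma(-m) = gamma(m).
Pure AR (q = 0): c_0 = sigma^2 = 1, c_k = 0 for k >= 1.
Equations for k = 0 and k = 1 (AR order 1):
  gamma(0) = phi_1 gamma(1) + c_0
  gamma(1) = phi_1 gamma(0) + c_1
Substituting the second into the first: gamma(0) (1 - phi_1^2) = c_0 + phi_1 c_1, so
  gamma(0) = c_0 / (1 - phi_1^2) = 1 / (1 - (-0.752)^2) = 1 / 0.434496 = 2.301517.
  gamma(1) = phi_1 gamma(0) = (-0.752)(2.301517) = -1.730741.
Therefore gamma(1) = -1.7307 (to 4 decimal places).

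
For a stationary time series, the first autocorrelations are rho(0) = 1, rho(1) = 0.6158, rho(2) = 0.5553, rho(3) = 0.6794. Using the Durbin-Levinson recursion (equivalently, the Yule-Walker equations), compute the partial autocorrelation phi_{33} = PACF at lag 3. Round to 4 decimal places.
\phi_{33} = 0.4551

The PACF at lag k is phi_{kk}, the last component of the solution
to the Yule-Walker system G_k phi = r_k where
  (G_k)_{ij} = rho(|i - j|), (r_k)_i = rho(i), i,j = 1..k.
Equivalently, Durbin-Levinson gives phi_{kk} iteratively:
  phi_{11} = rho(1)
  phi_{kk} = [rho(k) - sum_{j=1..k-1} phi_{k-1,j} rho(k-j)]
            / [1 - sum_{j=1..k-1} phi_{k-1,j} rho(j)],
  phi_{k,j} = phi_{k-1,j} - phi_{kk} phi_{k-1,k-j},  j = 1..k-1.
Step k = 1:
  phi_11 = rho(1) = 0.6158.
Step k = 2:
  phi_22 = [rho(2) - phi_11 rho(1)] / [1 - phi_11 rho(1)] = [0.5553 - (0.6158)(0.6158)] / [1 - (0.6158)(0.6158)]
         = 0.17609036 / 0.62079036 = 0.283655.
  Update: phi_21 = phi_11 - phi_22 phi_11 = 0.6158 - (0.283655)(0.6158) = 0.441125.
Step k = 3:
  phi_33 = [rho(3) - phi_21 rho(2) - phi_22 rho(1)] / [1 - phi_21 rho(1) - phi_22 rho(2)]
    numerator   = 0.6794 - (0.441125)(0.5553) - (0.283655)(0.6158) = 0.25976837
    denominator = 1 - (0.441125)(0.6158) - (0.283655)(0.5553) = 0.57084143
  phi_33 = 0.25976837 / 0.57084143 = 0.4551.
Therefore phi_{33} = 0.4551.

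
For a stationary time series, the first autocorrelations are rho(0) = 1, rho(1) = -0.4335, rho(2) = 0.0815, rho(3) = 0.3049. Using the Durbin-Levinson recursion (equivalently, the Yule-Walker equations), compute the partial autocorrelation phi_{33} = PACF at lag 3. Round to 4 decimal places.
\phi_{33} = 0.3609

The PACF at lag k is phi_{kk}, the last component of the solution
to the Yule-Walker system G_k phi = r_k where
  (G_k)_{ij} = rho(|i - j|), (r_k)_i = rho(i), i,j = 1..k.
Equivalently, Durbin-Levinson gives phi_{kk} iteratively:
  phi_{11} = rho(1)
  phi_{kk} = [rho(k) - sum_{j=1..k-1} phi_{k-1,j} rho(k-j)]
            / [1 - sum_{j=1..k-1} phi_{k-1,j} rho(j)],
  phi_{k,j} = phi_{k-1,j} - phi_{kk} phi_{k-1,k-j},  j = 1..k-1.
Step k = 1:
  phi_11 = rho(1) = -0.4335.
Step k = 2:
  phi_22 = [rho(2) - phi_11 rho(1)] / [1 - phi_11 rho(1)] = [0.0815 - (-0.4335)(-0.4335)] / [1 - (-0.4335)(-0.4335)]
         = -0.10642225 / 0.81207775 = -0.131049.
  Update: phi_21 = phi_11 - phi_22 phi_11 = -0.4335 - (-0.131049)(-0.4335) = -0.49031.
Step k = 3:
  phi_33 = [rho(3) - phi_21 rho(2) - phi_22 rho(1)] / [1 - phi_21 rho(1) - phi_22 rho(2)]
    numerator   = 0.3049 - (-0.49031)(0.0815) - (-0.131049)(-0.4335) = 0.28805037
    denominator = 1 - (-0.49031)(-0.4335) - (-0.131049)(0.0815) = 0.79813118
  phi_33 = 0.28805037 / 0.79813118 = 0.3609.
Therefore phi_{33} = 0.3609.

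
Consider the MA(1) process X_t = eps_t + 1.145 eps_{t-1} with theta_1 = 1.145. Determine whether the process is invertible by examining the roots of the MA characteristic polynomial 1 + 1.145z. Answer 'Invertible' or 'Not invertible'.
\text{Not invertible}

The MA(q) characteristic polynomial is P(z) = 1 + 1.145z.
Invertibility requires all roots to lie outside the unit circle, i.e. |z| > 1 for every root.
This is linear in z: 1 + (1.145) z = 0  =>  z = -1/(1.145) = -0.873362,  |z| = 0.873362.
Moduli of all roots: 0.8734.
All moduli strictly greater than 1? No.
Verdict: Not invertible.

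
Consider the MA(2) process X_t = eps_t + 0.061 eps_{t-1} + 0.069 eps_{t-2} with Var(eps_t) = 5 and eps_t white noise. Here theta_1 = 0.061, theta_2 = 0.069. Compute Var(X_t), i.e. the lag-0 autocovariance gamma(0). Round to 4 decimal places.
\gamma(0) = 5.0424

For an MA(q) process X_t = eps_t + sum_i theta_i eps_{t-i} with
Var(eps_t) = sigma^2, the variance is
  gamma(0) = sigma^2 * (1 + sum_i theta_i^2).
  sum_i theta_i^2 = (0.061)^2 + (0.069)^2 = 0.003721 + 0.004761 = 0.008482.
  gamma(0) = 5 * (1 + 0.008482) = 5 * 1.008482 = 5.04241, which rounds to 5.0424.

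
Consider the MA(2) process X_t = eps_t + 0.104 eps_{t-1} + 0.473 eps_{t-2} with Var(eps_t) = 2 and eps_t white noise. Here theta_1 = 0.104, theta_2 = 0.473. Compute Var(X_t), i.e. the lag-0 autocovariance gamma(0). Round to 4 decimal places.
\gamma(0) = 2.4691

For an MA(q) process X_t = eps_t + sum_i theta_i eps_{t-i} with
Var(eps_t) = sigma^2, the variance is
  gamma(0) = sigma^2 * (1 + sum_i theta_i^2).
  sum_i theta_i^2 = (0.104)^2 + (0.473)^2 = 0.010816 + 0.223729 = 0.234545.
  gamma(0) = 2 * (1 + 0.234545) = 2 * 1.234545 = 2.46909, which rounds to 2.4691.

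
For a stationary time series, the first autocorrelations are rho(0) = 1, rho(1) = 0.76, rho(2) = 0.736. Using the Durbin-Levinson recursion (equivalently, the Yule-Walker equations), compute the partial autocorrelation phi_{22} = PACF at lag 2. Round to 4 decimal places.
\phi_{22} = 0.3750

The PACF at lag k is phi_{kk}, the last component of the solution
to the Yule-Walker system G_k phi = r_k where
  (G_k)_{ij} = rho(|i - j|), (r_k)_i = rho(i), i,j = 1..k.
Equivalently, Durbin-Levinson gives phi_{kk} iteratively:
  phi_{11} = rho(1)
  phi_{kk} = [rho(k) - sum_{j=1..k-1} phi_{k-1,j} rho(k-j)]
            / [1 - sum_{j=1..k-1} phi_{k-1,j} rho(j)],
  phi_{k,j} = phi_{k-1,j} - phi_{kk} phi_{k-1,k-j},  j = 1..k-1.
Step k = 1:
  phi_11 = rho(1) = 0.76.
Step k = 2:
  phi_22 = [rho(2) - phi_11 rho(1)] / [1 - phi_11 rho(1)] = [0.736 - (0.76)(0.76)] / [1 - (0.76)(0.76)]
         = 0.1584 / 0.4224 = 0.375.
Therefore phi_{22} = 0.3750.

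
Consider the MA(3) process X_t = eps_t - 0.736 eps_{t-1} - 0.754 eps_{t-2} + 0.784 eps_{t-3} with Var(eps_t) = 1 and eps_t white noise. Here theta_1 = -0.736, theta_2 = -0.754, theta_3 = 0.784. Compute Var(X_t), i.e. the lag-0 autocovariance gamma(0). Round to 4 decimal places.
\gamma(0) = 2.7249

For an MA(q) process X_t = eps_t + sum_i theta_i eps_{t-i} with
Var(eps_t) = sigma^2, the variance is
  gamma(0) = sigma^2 * (1 + sum_i theta_i^2).
  sum_i theta_i^2 = (-0.736)^2 + (-0.754)^2 + (0.784)^2 = 0.541696 + 0.568516 + 0.614656 = 1.724868.
  gamma(0) = 1 * (1 + 1.724868) = 1 * 2.724868 = 2.724868, which rounds to 2.7249.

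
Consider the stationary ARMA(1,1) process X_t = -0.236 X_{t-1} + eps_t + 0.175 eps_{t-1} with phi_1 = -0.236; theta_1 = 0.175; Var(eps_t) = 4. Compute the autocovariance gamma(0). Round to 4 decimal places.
\gamma(0) = 4.0158

Multiply the model equation by X_{t-k} and take expectations. With theta_0 = psi_0 = 1 and psi_j the MA(infinity) weights, this gives
  gamma(k) - sum_i phi_i gamma(k-i) = c_k,
  c_k = sigma^2 * sum_{j=k..q} theta_j psi_{j-k}   (c_k = 0 for k > q),
using gamma(-m) = gamma(m).
psi-weights needed (psi_j = theta_j + sum_i phi_i psi_{j-i}):
  psi_1 = theta_1 + phi_1 = 0.175 + (-0.236) = -0.061
Right-hand sides:
  c_0 = sigma^2 (1 + theta_1 psi_1) = 4 * (1 + (0.175)(-0.061)) = 4 * 0.989325 = 3.9573
  c_1 = sigma^2 theta_1 = 4 * (0.175) = 0.7
  c_2 = 0
Equations for k = 0 and k = 1 (AR order 1):
  gamma(0) = phi_1 gamma(1) + c_0
  gamma(1) = phi_1 gamma(0) + c_1
Substituting the second into the first: gamma(0) (1 - phi_1^2) = c_0 + phi_1 c_1, so
  gamma(0) = (c_0 + phi_1 c_1) / (1 - phi_1^2) = (3.9573 + (-0.236)(0.7)) / (1 - (-0.236)^2) = 3.7921 / 0.944304 = 4.015762.
Therefore gamma(0) = 4.0158 (to 4 decimal places).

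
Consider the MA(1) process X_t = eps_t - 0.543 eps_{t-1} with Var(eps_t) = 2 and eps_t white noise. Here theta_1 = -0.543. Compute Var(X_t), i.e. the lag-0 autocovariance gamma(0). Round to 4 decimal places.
\gamma(0) = 2.5897

For an MA(q) process X_t = eps_t + sum_i theta_i eps_{t-i} with
Var(eps_t) = sigma^2, the variance is
  gamma(0) = sigma^2 * (1 + sum_i theta_i^2).
  sum_i theta_i^2 = (-0.543)^2 = 0.294849.
  gamma(0) = 2 * (1 + 0.294849) = 2 * 1.294849 = 2.589698, which rounds to 2.5897.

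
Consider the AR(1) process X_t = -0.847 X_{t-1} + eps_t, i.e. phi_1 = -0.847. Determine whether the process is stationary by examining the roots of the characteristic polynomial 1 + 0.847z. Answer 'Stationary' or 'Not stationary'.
\text{Stationary}

The AR(p) characteristic polynomial is P(z) = 1 + 0.847z.
Stationarity requires all roots to lie outside the unit circle, i.e. |z| > 1 for every root.
This is linear in z: 1 + (0.847) z = 0  =>  z = -1/(0.847) = -1.180638,  |z| = 1.180638.
Moduli of all roots: 1.1806.
All moduli strictly greater than 1? Yes.
Verdict: Stationary.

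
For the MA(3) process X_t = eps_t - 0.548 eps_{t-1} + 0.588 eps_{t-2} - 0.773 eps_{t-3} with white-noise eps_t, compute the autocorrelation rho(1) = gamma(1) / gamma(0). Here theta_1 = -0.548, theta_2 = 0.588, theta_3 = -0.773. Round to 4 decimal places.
\rho(1) = -0.5905

For an MA(q) process with theta_0 = 1, the autocovariance is
  gamma(k) = sigma^2 * sum_{i=0..q-k} theta_i * theta_{i+k},
and rho(k) = gamma(k) / gamma(0). Sigma^2 cancels.
  numerator   = (1)*(-0.548) + (-0.548)*(0.588) + (0.588)*(-0.773) = -1.324748.
  denominator = (1)^2 + (-0.548)^2 + (0.588)^2 + (-0.773)^2 = 2.243577.
  rho(1) = -1.324748 / 2.243577 = -0.5905.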